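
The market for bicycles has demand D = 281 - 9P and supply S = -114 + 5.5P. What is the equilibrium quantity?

Set D = S: 281 - 9P = -114 + 5.5P.
395 = 14.5P, so P* = 790/29.
Q* = 281 − 9(790/29) = 1039/29.

Q* = 1039/29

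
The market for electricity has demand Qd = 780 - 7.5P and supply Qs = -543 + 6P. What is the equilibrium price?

Set Qd = Qs: 780 - 7.5P = -543 + 6P.
1323 = 13.5P, so P* = 98.
Q* = 780 − 7.5(98) = 45.

P* = 98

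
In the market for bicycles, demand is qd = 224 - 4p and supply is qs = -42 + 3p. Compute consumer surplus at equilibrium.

Consumer surplus = 648

Equilibrium: 224 - 4p = -42 + 3p gives p* = 38, q* = 72.
Demand choke price (qd = 0): p = 56.
CS = ½(56 − 38)(72) = 648.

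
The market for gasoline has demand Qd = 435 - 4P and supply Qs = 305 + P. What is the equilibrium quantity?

Q* = 331

Set Qd = Qs: 435 - 4P = 305 + P.
130 = 5P, so P* = 26.
Q* = 435 − 4(26) = 331.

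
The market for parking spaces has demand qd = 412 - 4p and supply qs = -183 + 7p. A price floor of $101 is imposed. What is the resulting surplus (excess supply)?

Surplus = 516

Equilibrium price would be p* = 595/11, so the floor at 101 binds.
At p = 101: qd = 8, qs = 524.
Surplus = 524 − 8 = 516.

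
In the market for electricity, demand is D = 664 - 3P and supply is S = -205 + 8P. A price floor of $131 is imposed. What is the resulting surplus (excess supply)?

Surplus = 572

Equilibrium price would be P* = 79, so the floor at 131 binds.
At P = 131: D = 271, S = 843.
Surplus = 843 − 271 = 572.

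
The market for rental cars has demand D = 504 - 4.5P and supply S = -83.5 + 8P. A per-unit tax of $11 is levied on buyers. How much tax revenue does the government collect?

Pre-tax equilibrium: P* = 47, Q* = 292.5.
Tax on buyers shifts demand to D = 504 − 4.5(P + 11) = 454.5 - 4.5P.
454.5 - 4.5P = -83.5 + 8P gives seller price Ps = 43.04; buyers pay Pb = 43.04 + 11 = 54.04.
New quantity: Q = 504 − 4.5(54.04) = 260.82.
Revenue = 11 × 260.82 = 2869.02.

Tax revenue = 2869.02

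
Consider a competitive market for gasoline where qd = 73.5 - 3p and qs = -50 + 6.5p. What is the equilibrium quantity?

Set qd = qs: 73.5 - 3p = -50 + 6.5p.
123.5 = 9.5p, so p* = 13.
q* = 73.5 − 3(13) = 34.5.

q* = 34.5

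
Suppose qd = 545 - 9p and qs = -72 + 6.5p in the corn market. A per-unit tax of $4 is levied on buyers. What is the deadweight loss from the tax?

Deadweight loss = 936/31

Pre-tax equilibrium: p* = 1234/31, q* = 5789/31.
Tax on buyers shifts demand to qd = 545 − 9(p + 4) = 509 - 9p.
509 - 9p = -72 + 6.5p gives seller price ps = 1162/31; buyers pay pb = 1162/31 + 4 = 1286/31.
New quantity: q = 545 − 9(1286/31) = 5321/31.
DWL = ½ × 4 × (5789/31 − 5321/31) = 936/31.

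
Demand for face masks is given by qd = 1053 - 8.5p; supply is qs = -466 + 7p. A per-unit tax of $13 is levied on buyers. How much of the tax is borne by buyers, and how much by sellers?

Buyers bear 182/31, sellers bear 221/31

Pre-tax equilibrium: p* = 98, q* = 220.
Tax on buyers shifts demand to qd = 1053 − 8.5(p + 13) = 942.5 - 8.5p.
942.5 - 8.5p = -466 + 7p gives seller price ps = 2817/31; buyers pay pb = 2817/31 + 13 = 3220/31.
New quantity: q = 1053 − 8.5(3220/31) = 5273/31.
Buyer burden = 3220/31 − 98 = 182/31; seller burden = 98 − 2817/31 = 221/31.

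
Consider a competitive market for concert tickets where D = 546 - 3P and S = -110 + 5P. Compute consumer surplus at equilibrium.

Consumer surplus = 15000

Equilibrium: 546 - 3P = -110 + 5P gives P* = 82, Q* = 300.
Demand choke price (D = 0): P = 182.
CS = ½(182 − 82)(300) = 15000.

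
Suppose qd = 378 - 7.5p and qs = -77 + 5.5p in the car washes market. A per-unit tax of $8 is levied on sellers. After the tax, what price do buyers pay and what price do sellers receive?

Buyers pay 499/13, sellers receive 395/13

Pre-tax equilibrium: p* = 35, q* = 115.5.
Tax on sellers shifts supply to qs = -77 + 5.5(p − 8) = -121 + 5.5p.
378 - 7.5p = -121 + 5.5p gives buyer price pb = 499/13; sellers receive ps = 499/13 − 8 = 395/13.
New quantity: q = 378 − 7.5(499/13) = 2343/26.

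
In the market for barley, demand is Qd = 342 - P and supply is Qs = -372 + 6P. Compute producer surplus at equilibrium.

Equilibrium: 342 - P = -372 + 6P gives P* = 102, Q* = 240.
Supply starts at P = 62 (where Qs = 0).
PS = ½(102 − 62)(240) = 4800.

Producer surplus = 4800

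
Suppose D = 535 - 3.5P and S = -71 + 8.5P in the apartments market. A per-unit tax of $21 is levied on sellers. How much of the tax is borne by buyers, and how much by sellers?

Buyers bear $14.875, sellers bear $6.125

Pre-tax equilibrium: P* = 50.5, Q* = 358.25.
Tax on sellers shifts supply to S = -71 + 8.5(P − 21) = -249.5 + 8.5P.
535 - 3.5P = -249.5 + 8.5P gives buyer price Pb = 65.375; sellers receive Ps = 65.375 − 21 = 44.375.
New quantity: Q = 535 − 3.5(65.375) = 306.1875.
Buyer burden = 65.375 − 50.5 = 14.875; seller burden = 50.5 − 44.375 = 6.125.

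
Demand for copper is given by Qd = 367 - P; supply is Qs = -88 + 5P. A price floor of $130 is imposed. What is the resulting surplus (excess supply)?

Surplus = 325

Equilibrium price would be P* = 455/6, so the floor at 130 binds.
At P = 130: Qd = 237, Qs = 562.
Surplus = 562 − 237 = 325.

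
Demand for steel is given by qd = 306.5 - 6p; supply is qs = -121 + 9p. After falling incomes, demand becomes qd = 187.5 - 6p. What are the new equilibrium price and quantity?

p' = 617/30, q' = 64.1

Original equilibrium: p* = 28.5, q* = 135.5.
New equilibrium: 187.5 - 6p = -121 + 9p, so 308.5 = 15p and p' = 617/30; q' = 187.5 − 6(617/30) = 64.1.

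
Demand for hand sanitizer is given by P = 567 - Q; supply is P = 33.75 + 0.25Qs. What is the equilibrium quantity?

Q* = 426.6

Set the two price expressions equal: 567 - Q = 33.75 + 0.25Q.
533.25 = 1.25Q, so Q* = 426.6.
P* = 567 − (1)(426.6) = 140.4.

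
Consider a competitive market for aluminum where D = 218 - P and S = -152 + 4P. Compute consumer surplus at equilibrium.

Consumer surplus = 10368

Equilibrium: 218 - P = -152 + 4P gives P* = 74, Q* = 144.
Demand choke price (D = 0): P = 218.
CS = ½(218 − 74)(144) = 10368.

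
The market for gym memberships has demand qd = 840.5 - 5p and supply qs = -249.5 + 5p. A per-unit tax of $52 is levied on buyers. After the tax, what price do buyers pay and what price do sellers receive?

Pre-tax equilibrium: p* = 109, q* = 295.5.
Tax on buyers shifts demand to qd = 840.5 − 5(p + 52) = 580.5 - 5p.
580.5 - 5p = -249.5 + 5p gives seller price ps = 83; buyers pay pb = 83 + 52 = 135.
New quantity: q = 840.5 − 5(135) = 165.5.

Buyers pay $135, sellers receive $83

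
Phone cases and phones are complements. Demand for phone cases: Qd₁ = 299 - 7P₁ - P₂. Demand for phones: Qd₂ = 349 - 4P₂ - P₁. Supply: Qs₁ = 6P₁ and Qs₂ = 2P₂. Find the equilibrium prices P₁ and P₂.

P₁ = 1445/77, P₂ = 4238/77

Market 1: 299 - 7P₁ - P₂ = 6P₁ → 13P₁ + P₂ = 299.
Market 2: 6P₂ + P₁ = 349.
Eliminating P₂: 6×(1) − 1×(2) gives 77P₁ = 1445, so P₁ = 1445/77.
Back-substitute into (2): P₂ = (349 − 1×1445/77) / 6 = 4238/77.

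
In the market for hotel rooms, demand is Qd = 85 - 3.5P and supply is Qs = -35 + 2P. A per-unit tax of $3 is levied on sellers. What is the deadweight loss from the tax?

Pre-tax equilibrium: P* = 240/11, Q* = 95/11.
Tax on sellers shifts supply to Qs = -35 + 2(P − 3) = -41 + 2P.
85 - 3.5P = -41 + 2P gives buyer price Pb = 252/11; sellers receive Ps = 252/11 − 3 = 219/11.
New quantity: Q = 85 − 3.5(252/11) = 53/11.
DWL = ½ × 3 × (95/11 − 53/11) = 63/11.

Deadweight loss = 63/11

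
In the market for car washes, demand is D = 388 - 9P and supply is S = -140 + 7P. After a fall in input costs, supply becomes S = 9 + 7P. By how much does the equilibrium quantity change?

ΔQ = 83.8125

Original equilibrium: P* = 33, Q* = 91.
New equilibrium: 388 - 9P = 9 + 7P, so 379 = 16P and P' = 23.6875; Q' = 388 − 9(23.6875) = 174.8125.
Change in quantity: 174.8125 − 91 = 83.8125.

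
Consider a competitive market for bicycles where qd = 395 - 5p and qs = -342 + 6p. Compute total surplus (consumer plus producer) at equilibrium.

Total surplus = 660

Equilibrium: 395 - 5p = -342 + 6p gives p* = 67, q* = 60.
Demand choke price: p = 79; supply starts at p = 57.
CS = ½(79 − 67)(60) = 360; PS = ½(67 − 57)(60) = 300.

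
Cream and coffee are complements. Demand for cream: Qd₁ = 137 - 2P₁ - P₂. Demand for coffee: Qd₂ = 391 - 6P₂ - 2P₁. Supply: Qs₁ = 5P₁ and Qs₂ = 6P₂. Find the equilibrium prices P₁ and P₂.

Market 1: 137 - 2P₁ - P₂ = 5P₁ → 7P₁ + P₂ = 137.
Market 2: 12P₂ + 2P₁ = 391.
Eliminating P₂: 12×(1) − 1×(2) gives 82P₁ = 1253, so P₁ = 1253/82.
Back-substitute into (2): P₂ = (391 − 2×1253/82) / 12 = 2463/82.

P₁ = 1253/82, P₂ = 2463/82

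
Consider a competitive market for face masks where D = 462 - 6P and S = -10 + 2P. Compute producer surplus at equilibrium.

Producer surplus = 2916

Equilibrium: 462 - 6P = -10 + 2P gives P* = 59, Q* = 108.
Supply starts at P = 5 (where S = 0).
PS = ½(59 − 5)(108) = 2916.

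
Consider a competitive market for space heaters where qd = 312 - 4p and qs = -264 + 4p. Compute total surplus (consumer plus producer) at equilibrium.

Equilibrium: 312 - 4p = -264 + 4p gives p* = 72, q* = 24.
Demand choke price: p = 78; supply starts at p = 66.
CS = ½(78 − 72)(24) = 72; PS = ½(72 − 66)(24) = 72.

Total surplus = 144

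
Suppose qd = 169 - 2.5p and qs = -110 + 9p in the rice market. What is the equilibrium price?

p* = 558/23

Set qd = qs: 169 - 2.5p = -110 + 9p.
279 = 11.5p, so p* = 558/23.
q* = 169 − 2.5(558/23) = 2492/23.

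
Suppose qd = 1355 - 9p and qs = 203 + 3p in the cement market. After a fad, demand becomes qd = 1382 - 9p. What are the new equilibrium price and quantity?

Original equilibrium: p* = 96, q* = 491.
New equilibrium: 1382 - 9p = 203 + 3p, so 1179 = 12p and p' = 98.25; q' = 1382 − 9(98.25) = 497.75.

p' = 98.25, q' = 497.75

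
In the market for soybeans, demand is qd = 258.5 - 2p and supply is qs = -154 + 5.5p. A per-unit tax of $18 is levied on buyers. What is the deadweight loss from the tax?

Pre-tax equilibrium: p* = 55, q* = 148.5.
Tax on buyers shifts demand to qd = 258.5 − 2(p + 18) = 222.5 - 2p.
222.5 - 2p = -154 + 5.5p gives seller price ps = 50.2; buyers pay pb = 50.2 + 18 = 68.2.
New quantity: q = 258.5 − 2(68.2) = 122.1.
DWL = ½ × 18 × (148.5 − 122.1) = 237.6.

Deadweight loss = 237.6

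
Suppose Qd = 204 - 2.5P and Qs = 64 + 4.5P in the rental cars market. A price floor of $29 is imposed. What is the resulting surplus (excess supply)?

Surplus = 63

Equilibrium price would be P* = 20, so the floor at 29 binds.
At P = 29: Qd = 131.5, Qs = 194.5.
Surplus = 194.5 − 131.5 = 63.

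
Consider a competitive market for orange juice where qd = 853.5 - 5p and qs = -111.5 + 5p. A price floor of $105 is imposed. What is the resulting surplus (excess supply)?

Equilibrium price would be p* = 96.5, so the floor at 105 binds.
At p = 105: qd = 328.5, qs = 413.5.
Surplus = 413.5 − 328.5 = 85.

Surplus = 85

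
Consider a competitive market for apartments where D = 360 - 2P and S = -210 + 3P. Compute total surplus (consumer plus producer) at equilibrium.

Total surplus = 7260

Equilibrium: 360 - 2P = -210 + 3P gives P* = 114, Q* = 132.
Demand choke price: P = 180; supply starts at P = 70.
CS = ½(180 − 114)(132) = 4356; PS = ½(114 − 70)(132) = 2904.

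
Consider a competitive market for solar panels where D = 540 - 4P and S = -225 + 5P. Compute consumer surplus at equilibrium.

Equilibrium: 540 - 4P = -225 + 5P gives P* = 85, Q* = 200.
Demand choke price (D = 0): P = 135.
CS = ½(135 − 85)(200) = 5000.

Consumer surplus = 5000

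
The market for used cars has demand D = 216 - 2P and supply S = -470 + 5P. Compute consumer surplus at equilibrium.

Equilibrium: 216 - 2P = -470 + 5P gives P* = 98, Q* = 20.
Demand choke price (D = 0): P = 108.
CS = ½(108 − 98)(20) = 100.

Consumer surplus = 100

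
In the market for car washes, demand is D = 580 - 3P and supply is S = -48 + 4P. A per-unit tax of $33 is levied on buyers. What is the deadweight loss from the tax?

Pre-tax equilibrium: P* = 628/7, Q* = 2176/7.
Tax on buyers shifts demand to D = 580 − 3(P + 33) = 481 - 3P.
481 - 3P = -48 + 4P gives seller price Ps = 529/7; buyers pay Pb = 529/7 + 33 = 760/7.
New quantity: Q = 580 − 3(760/7) = 1780/7.
DWL = ½ × 33 × (2176/7 − 1780/7) = 6534/7.

Deadweight loss = 6534/7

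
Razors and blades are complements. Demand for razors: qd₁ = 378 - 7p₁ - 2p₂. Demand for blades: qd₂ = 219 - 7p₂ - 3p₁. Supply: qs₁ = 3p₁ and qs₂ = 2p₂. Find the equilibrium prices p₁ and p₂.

p₁ = 247/7, p₂ = 88/7

Market 1: 378 - 7p₁ - 2p₂ = 3p₁ → 10p₁ + 2p₂ = 378.
Market 2: 9p₂ + 3p₁ = 219.
Eliminating p₂: 9×(1) − 2×(2) gives 84p₁ = 2964, so p₁ = 247/7.
Back-substitute into (2): p₂ = (219 − 3×247/7) / 9 = 88/7.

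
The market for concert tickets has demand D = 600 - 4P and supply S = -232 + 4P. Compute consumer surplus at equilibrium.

Consumer surplus = 4232

Equilibrium: 600 - 4P = -232 + 4P gives P* = 104, Q* = 184.
Demand choke price (D = 0): P = 150.
CS = ½(150 − 104)(184) = 4232.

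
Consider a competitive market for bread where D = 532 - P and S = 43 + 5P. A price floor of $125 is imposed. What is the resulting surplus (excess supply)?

Equilibrium price would be P* = 81.5, so the floor at 125 binds.
At P = 125: D = 407, S = 668.
Surplus = 668 − 407 = 261.

Surplus = 261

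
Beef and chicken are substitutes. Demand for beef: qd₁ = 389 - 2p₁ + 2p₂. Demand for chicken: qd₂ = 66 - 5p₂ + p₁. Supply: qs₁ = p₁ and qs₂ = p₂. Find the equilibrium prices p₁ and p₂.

Market 1: 389 - 2p₁ + 2p₂ = p₁ → 3p₁ - 2p₂ = 389.
Market 2: 6p₂ - p₁ = 66.
Eliminating p₂: 6×(1) + 2×(2) gives 16p₁ = 2466, so p₁ = 154.125.
Back-substitute into (2): p₂ = (66 + 1×154.125) / 6 = 36.6875.

p₁ = 154.125, p₂ = 36.6875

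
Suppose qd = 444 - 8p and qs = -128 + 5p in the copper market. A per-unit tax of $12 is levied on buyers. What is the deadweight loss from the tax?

Pre-tax equilibrium: p* = 44, q* = 92.
Tax on buyers shifts demand to qd = 444 − 8(p + 12) = 348 - 8p.
348 - 8p = -128 + 5p gives seller price ps = 476/13; buyers pay pb = 476/13 + 12 = 632/13.
New quantity: q = 444 − 8(632/13) = 716/13.
DWL = ½ × 12 × (92 − 716/13) = 2880/13.

Deadweight loss = 2880/13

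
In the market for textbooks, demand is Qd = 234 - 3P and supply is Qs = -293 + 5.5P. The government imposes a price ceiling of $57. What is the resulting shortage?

Shortage = 42.5

Equilibrium price would be P* = 62, so the ceiling at 57 binds.
At P = 57: Qd = 234 − 3(57) = 63, Qs = -293 + 5.5(57) = 20.5.
Shortage = 63 − 20.5 = 42.5.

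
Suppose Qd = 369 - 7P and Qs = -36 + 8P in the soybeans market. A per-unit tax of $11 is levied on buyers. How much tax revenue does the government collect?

Tax revenue = 22924/15

Pre-tax equilibrium: P* = 27, Q* = 180.
Tax on buyers shifts demand to Qd = 369 − 7(P + 11) = 292 - 7P.
292 - 7P = -36 + 8P gives seller price Ps = 328/15; buyers pay Pb = 328/15 + 11 = 493/15.
New quantity: Q = 369 − 7(493/15) = 2084/15.
Revenue = 11 × 2084/15 = 22924/15.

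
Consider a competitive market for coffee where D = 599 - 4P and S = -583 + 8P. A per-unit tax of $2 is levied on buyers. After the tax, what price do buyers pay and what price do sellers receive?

Pre-tax equilibrium: P* = 98.5, Q* = 205.
Tax on buyers shifts demand to D = 599 − 4(P + 2) = 591 - 4P.
591 - 4P = -583 + 8P gives seller price Ps = 587/6; buyers pay Pb = 587/6 + 2 = 599/6.
New quantity: Q = 599 − 4(599/6) = 599/3.

Buyers pay 599/6, sellers receive 587/6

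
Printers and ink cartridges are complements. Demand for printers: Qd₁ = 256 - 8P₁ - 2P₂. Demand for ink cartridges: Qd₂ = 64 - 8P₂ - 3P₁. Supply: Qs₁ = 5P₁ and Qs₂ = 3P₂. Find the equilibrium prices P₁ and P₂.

Market 1: 256 - 8P₁ - 2P₂ = 5P₁ → 13P₁ + 2P₂ = 256.
Market 2: 11P₂ + 3P₁ = 64.
Eliminating P₂: 11×(1) − 2×(2) gives 137P₁ = 2688, so P₁ = 2688/137.
Back-substitute into (2): P₂ = (64 − 3×2688/137) / 11 = 64/137.

P₁ = 2688/137, P₂ = 64/137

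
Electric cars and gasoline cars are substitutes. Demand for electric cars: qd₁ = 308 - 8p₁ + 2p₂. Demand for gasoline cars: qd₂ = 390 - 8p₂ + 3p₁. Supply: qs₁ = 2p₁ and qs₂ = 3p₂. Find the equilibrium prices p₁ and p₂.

Market 1: 308 - 8p₁ + 2p₂ = 2p₁ → 10p₁ - 2p₂ = 308.
Market 2: 11p₂ - 3p₁ = 390.
Eliminating p₂: 11×(1) + 2×(2) gives 104p₁ = 4168, so p₁ = 521/13.
Back-substitute into (2): p₂ = (390 + 3×521/13) / 11 = 603/13.

p₁ = 521/13, p₂ = 603/13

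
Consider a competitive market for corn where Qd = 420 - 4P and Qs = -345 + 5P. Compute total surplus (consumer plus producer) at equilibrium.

Equilibrium: 420 - 4P = -345 + 5P gives P* = 85, Q* = 80.
Demand choke price: P = 105; supply starts at P = 69.
CS = ½(105 − 85)(80) = 800; PS = ½(85 − 69)(80) = 640.

Total surplus = 1440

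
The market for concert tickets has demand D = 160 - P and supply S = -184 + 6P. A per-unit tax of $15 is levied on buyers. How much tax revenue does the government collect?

Tax revenue = 1470

Pre-tax equilibrium: P* = 344/7, Q* = 776/7.
Tax on buyers shifts demand to D = 160 − 1(P + 15) = 145 - P.
145 - P = -184 + 6P gives seller price Ps = 47; buyers pay Pb = 47 + 15 = 62.
New quantity: Q = 160 − 1(62) = 98.
Revenue = 15 × 98 = 1470.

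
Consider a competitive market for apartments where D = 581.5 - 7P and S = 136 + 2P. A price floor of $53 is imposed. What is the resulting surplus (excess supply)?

Equilibrium price would be P* = 49.5, so the floor at 53 binds.
At P = 53: D = 210.5, S = 242.
Surplus = 242 − 210.5 = 31.5.

Surplus = 31.5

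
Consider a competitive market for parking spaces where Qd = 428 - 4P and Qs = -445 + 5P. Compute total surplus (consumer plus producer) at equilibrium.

Total surplus = 360

Equilibrium: 428 - 4P = -445 + 5P gives P* = 97, Q* = 40.
Demand choke price: P = 107; supply starts at P = 89.
CS = ½(107 − 97)(40) = 200; PS = ½(97 − 89)(40) = 160.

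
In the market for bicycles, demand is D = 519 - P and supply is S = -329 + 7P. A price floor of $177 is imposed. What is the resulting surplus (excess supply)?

Equilibrium price would be P* = 106, so the floor at 177 binds.
At P = 177: D = 342, S = 910.
Surplus = 910 − 342 = 568.

Surplus = 568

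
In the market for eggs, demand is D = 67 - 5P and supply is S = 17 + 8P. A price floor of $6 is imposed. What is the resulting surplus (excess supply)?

Equilibrium price would be P* = 50/13, so the floor at 6 binds.
At P = 6: D = 37, S = 65.
Surplus = 65 − 37 = 28.

Surplus = 28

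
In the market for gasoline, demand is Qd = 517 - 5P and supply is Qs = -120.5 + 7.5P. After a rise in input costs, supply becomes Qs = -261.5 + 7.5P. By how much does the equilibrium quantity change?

Original equilibrium: P* = 51, Q* = 262.
New equilibrium: 517 - 5P = -261.5 + 7.5P, so 778.5 = 12.5P and P' = 62.28; Q' = 517 − 5(62.28) = 205.6.
Change in quantity: 205.6 − 262 = -56.4.

ΔQ = -56.4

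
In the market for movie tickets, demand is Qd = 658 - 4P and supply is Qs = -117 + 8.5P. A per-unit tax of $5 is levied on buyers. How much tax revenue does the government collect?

Tax revenue = 1982

Pre-tax equilibrium: P* = 62, Q* = 410.
Tax on buyers shifts demand to Qd = 658 − 4(P + 5) = 638 - 4P.
638 - 4P = -117 + 8.5P gives seller price Ps = 60.4; buyers pay Pb = 60.4 + 5 = 65.4.
New quantity: Q = 658 − 4(65.4) = 396.4.
Revenue = 5 × 396.4 = 1982.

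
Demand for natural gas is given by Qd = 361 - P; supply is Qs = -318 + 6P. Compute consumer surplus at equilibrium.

Equilibrium: 361 - P = -318 + 6P gives P* = 97, Q* = 264.
Demand choke price (Qd = 0): P = 361.
CS = ½(361 − 97)(264) = 34848.

Consumer surplus = 34848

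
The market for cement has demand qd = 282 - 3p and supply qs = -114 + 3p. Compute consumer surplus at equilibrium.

Consumer surplus = 1176

Equilibrium: 282 - 3p = -114 + 3p gives p* = 66, q* = 84.
Demand choke price (qd = 0): p = 94.
CS = ½(94 − 66)(84) = 1176.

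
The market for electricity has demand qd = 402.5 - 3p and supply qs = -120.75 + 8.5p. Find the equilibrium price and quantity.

Set qd = qs: 402.5 - 3p = -120.75 + 8.5p.
523.25 = 11.5p, so p* = 45.5.
q* = 402.5 − 3(45.5) = 266.

p* = 45.5, q* = 266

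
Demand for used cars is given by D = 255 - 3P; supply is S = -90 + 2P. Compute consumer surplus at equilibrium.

Consumer surplus = 384

Equilibrium: 255 - 3P = -90 + 2P gives P* = 69, Q* = 48.
Demand choke price (D = 0): P = 85.
CS = ½(85 − 69)(48) = 384.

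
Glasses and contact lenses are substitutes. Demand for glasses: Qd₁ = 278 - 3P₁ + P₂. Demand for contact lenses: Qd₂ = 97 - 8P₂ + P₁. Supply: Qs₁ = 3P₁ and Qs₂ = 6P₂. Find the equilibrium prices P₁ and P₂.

Market 1: 278 - 3P₁ + P₂ = 3P₁ → 6P₁ - P₂ = 278.
Market 2: 14P₂ - P₁ = 97.
Eliminating P₂: 14×(1) + 1×(2) gives 83P₁ = 3989, so P₁ = 3989/83.
Back-substitute into (2): P₂ = (97 + 1×3989/83) / 14 = 860/83.

P₁ = 3989/83, P₂ = 860/83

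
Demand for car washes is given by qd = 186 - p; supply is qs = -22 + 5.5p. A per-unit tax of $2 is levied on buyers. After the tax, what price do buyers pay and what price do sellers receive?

Buyers pay 438/13, sellers receive 412/13

Pre-tax equilibrium: p* = 32, q* = 154.
Tax on buyers shifts demand to qd = 186 − 1(p + 2) = 184 - p.
184 - p = -22 + 5.5p gives seller price ps = 412/13; buyers pay pb = 412/13 + 2 = 438/13.
New quantity: q = 186 − 1(438/13) = 1980/13.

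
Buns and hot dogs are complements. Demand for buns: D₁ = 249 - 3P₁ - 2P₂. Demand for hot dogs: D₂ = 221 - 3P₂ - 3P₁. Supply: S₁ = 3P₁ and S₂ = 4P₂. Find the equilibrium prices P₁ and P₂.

Market 1: 249 - 3P₁ - 2P₂ = 3P₁ → 6P₁ + 2P₂ = 249.
Market 2: 7P₂ + 3P₁ = 221.
Eliminating P₂: 7×(1) − 2×(2) gives 36P₁ = 1301, so P₁ = 1301/36.
Back-substitute into (2): P₂ = (221 − 3×1301/36) / 7 = 193/12.

P₁ = 1301/36, P₂ = 193/12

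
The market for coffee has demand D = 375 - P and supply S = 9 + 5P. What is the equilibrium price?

P* = 61

Set D = S: 375 - P = 9 + 5P.
366 = 6P, so P* = 61.
Q* = 375 − 1(61) = 314.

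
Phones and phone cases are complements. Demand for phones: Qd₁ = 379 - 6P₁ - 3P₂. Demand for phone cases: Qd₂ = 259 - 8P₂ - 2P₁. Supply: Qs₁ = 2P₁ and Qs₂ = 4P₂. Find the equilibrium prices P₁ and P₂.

Market 1: 379 - 6P₁ - 3P₂ = 2P₁ → 8P₁ + 3P₂ = 379.
Market 2: 12P₂ + 2P₁ = 259.
Eliminating P₂: 12×(1) − 3×(2) gives 90P₁ = 3771, so P₁ = 41.9.
Back-substitute into (2): P₂ = (259 − 2×41.9) / 12 = 14.6.

P₁ = 41.9, P₂ = 14.6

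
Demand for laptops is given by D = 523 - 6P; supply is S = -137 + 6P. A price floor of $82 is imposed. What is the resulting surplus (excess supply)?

Equilibrium price would be P* = 55, so the floor at 82 binds.
At P = 82: D = 31, S = 355.
Surplus = 355 − 31 = 324.

Surplus = 324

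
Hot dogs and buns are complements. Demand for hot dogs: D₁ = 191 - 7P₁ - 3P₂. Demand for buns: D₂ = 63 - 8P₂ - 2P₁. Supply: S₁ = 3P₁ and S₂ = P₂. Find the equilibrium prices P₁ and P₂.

Market 1: 191 - 7P₁ - 3P₂ = 3P₁ → 10P₁ + 3P₂ = 191.
Market 2: 9P₂ + 2P₁ = 63.
Eliminating P₂: 9×(1) − 3×(2) gives 84P₁ = 1530, so P₁ = 255/14.
Back-substitute into (2): P₂ = (63 − 2×255/14) / 9 = 62/21.

P₁ = 255/14, P₂ = 62/21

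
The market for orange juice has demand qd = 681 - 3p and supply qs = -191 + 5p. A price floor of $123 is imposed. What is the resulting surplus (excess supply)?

Equilibrium price would be p* = 109, so the floor at 123 binds.
At p = 123: qd = 312, qs = 424.
Surplus = 424 − 312 = 112.

Surplus = 112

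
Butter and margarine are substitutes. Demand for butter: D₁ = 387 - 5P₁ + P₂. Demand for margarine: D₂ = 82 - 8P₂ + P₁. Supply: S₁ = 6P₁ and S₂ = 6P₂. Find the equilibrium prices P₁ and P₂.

P₁ = 5500/153, P₂ = 1289/153

Market 1: 387 - 5P₁ + P₂ = 6P₁ → 11P₁ - P₂ = 387.
Market 2: 14P₂ - P₁ = 82.
Eliminating P₂: 14×(1) + 1×(2) gives 153P₁ = 5500, so P₁ = 5500/153.
Back-substitute into (2): P₂ = (82 + 1×5500/153) / 14 = 1289/153.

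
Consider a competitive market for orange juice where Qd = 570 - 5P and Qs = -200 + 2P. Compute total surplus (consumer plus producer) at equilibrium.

Equilibrium: 570 - 5P = -200 + 2P gives P* = 110, Q* = 20.
Demand choke price: P = 114; supply starts at P = 100.
CS = ½(114 − 110)(20) = 40; PS = ½(110 − 100)(20) = 100.

Total surplus = 140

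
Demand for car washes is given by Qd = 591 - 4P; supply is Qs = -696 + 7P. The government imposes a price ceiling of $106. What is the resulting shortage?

Shortage = 121

Equilibrium price would be P* = 117, so the ceiling at 106 binds.
At P = 106: Qd = 591 − 4(106) = 167, Qs = -696 + 7(106) = 46.
Shortage = 167 − 46 = 121.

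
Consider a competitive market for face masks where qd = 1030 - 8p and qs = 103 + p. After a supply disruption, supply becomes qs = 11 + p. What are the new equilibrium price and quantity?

p' = 1019/9, q' = 1118/9

Original equilibrium: p* = 103, q* = 206.
New equilibrium: 1030 - 8p = 11 + p, so 1019 = 9p and p' = 1019/9; q' = 1030 − 8(1019/9) = 1118/9.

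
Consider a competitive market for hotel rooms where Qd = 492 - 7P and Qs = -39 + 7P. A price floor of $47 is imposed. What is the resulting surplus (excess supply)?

Surplus = 127

Equilibrium price would be P* = 531/14, so the floor at 47 binds.
At P = 47: Qd = 163, Qs = 290.
Surplus = 290 − 163 = 127.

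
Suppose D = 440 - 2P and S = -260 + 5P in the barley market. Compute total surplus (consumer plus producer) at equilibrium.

Total surplus = 20160

Equilibrium: 440 - 2P = -260 + 5P gives P* = 100, Q* = 240.
Demand choke price: P = 220; supply starts at P = 52.
CS = ½(220 − 100)(240) = 14400; PS = ½(100 − 52)(240) = 5760.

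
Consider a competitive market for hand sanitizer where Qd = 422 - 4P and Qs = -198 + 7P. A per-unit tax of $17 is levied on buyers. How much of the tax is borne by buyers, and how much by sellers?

Pre-tax equilibrium: P* = 620/11, Q* = 2162/11.
Tax on buyers shifts demand to Qd = 422 − 4(P + 17) = 354 - 4P.
354 - 4P = -198 + 7P gives seller price Ps = 552/11; buyers pay Pb = 552/11 + 17 = 739/11.
New quantity: Q = 422 − 4(739/11) = 1686/11.
Buyer burden = 739/11 − 620/11 = 119/11; seller burden = 620/11 − 552/11 = 68/11.

Buyers bear 119/11, sellers bear 68/11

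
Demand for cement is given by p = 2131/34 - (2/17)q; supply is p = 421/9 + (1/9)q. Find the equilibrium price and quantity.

p* = 54.5, q* = 69.5

Set the two price expressions equal: 2131/34 - (2/17)q = 421/9 + (1/9)q.
4865/306 = (35/153)q, so q* = 69.5.
p* = 2131/34 − (2/17)(69.5) = 54.5.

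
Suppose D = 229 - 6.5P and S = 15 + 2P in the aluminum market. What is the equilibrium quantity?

Set D = S: 229 - 6.5P = 15 + 2P.
214 = 8.5P, so P* = 428/17.
Q* = 229 − 6.5(428/17) = 1111/17.

Q* = 1111/17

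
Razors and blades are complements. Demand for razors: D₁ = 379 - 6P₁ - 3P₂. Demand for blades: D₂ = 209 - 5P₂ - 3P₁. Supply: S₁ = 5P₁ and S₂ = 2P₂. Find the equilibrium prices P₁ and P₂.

Market 1: 379 - 6P₁ - 3P₂ = 5P₁ → 11P₁ + 3P₂ = 379.
Market 2: 7P₂ + 3P₁ = 209.
Eliminating P₂: 7×(1) − 3×(2) gives 68P₁ = 2026, so P₁ = 1013/34.
Back-substitute into (2): P₂ = (209 − 3×1013/34) / 7 = 581/34.

P₁ = 1013/34, P₂ = 581/34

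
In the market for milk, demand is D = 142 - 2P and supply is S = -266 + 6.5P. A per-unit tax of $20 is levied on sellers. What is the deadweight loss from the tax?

Deadweight loss = 5200/17

Pre-tax equilibrium: P* = 48, Q* = 46.
Tax on sellers shifts supply to S = -266 + 6.5(P − 20) = -396 + 6.5P.
142 - 2P = -396 + 6.5P gives buyer price Pb = 1076/17; sellers receive Ps = 1076/17 − 20 = 736/17.
New quantity: Q = 142 − 2(1076/17) = 262/17.
DWL = ½ × 20 × (46 − 262/17) = 5200/17.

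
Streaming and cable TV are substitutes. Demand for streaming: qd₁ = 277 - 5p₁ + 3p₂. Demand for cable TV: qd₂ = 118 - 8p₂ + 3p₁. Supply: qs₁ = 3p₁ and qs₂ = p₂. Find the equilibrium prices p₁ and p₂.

p₁ = 949/21, p₂ = 1775/63

Market 1: 277 - 5p₁ + 3p₂ = 3p₁ → 8p₁ - 3p₂ = 277.
Market 2: 9p₂ - 3p₁ = 118.
Eliminating p₂: 9×(1) + 3×(2) gives 63p₁ = 2847, so p₁ = 949/21.
Back-substitute into (2): p₂ = (118 + 3×949/21) / 9 = 1775/63.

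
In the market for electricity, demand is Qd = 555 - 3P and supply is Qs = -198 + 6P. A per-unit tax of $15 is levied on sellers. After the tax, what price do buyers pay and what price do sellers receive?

Buyers pay 281/3, sellers receive 236/3

Pre-tax equilibrium: P* = 251/3, Q* = 304.
Tax on sellers shifts supply to Qs = -198 + 6(P − 15) = -288 + 6P.
555 - 3P = -288 + 6P gives buyer price Pb = 281/3; sellers receive Ps = 281/3 − 15 = 236/3.
New quantity: Q = 555 − 3(281/3) = 274.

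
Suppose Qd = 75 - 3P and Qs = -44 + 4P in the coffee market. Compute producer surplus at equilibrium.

Producer surplus = 72

Equilibrium: 75 - 3P = -44 + 4P gives P* = 17, Q* = 24.
Supply starts at P = 11 (where Qs = 0).
PS = ½(17 − 11)(24) = 72.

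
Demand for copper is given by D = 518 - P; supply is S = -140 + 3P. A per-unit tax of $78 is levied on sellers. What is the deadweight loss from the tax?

Deadweight loss = 2281.5

Pre-tax equilibrium: P* = 164.5, Q* = 353.5.
Tax on sellers shifts supply to S = -140 + 3(P − 78) = -374 + 3P.
518 - P = -374 + 3P gives buyer price Pb = 223; sellers receive Ps = 223 − 78 = 145.
New quantity: Q = 518 − 1(223) = 295.
DWL = ½ × 78 × (353.5 − 295) = 2281.5.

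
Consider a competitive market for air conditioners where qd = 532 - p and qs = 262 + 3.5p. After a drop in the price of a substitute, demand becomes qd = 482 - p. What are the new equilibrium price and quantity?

p' = 440/9, q' = 3898/9

Original equilibrium: p* = 60, q* = 472.
New equilibrium: 482 - p = 262 + 3.5p, so 220 = 4.5p and p' = 440/9; q' = 482 − 1(440/9) = 3898/9.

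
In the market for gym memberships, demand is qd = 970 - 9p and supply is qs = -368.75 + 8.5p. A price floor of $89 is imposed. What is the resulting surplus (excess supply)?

Equilibrium price would be p* = 76.5, so the floor at 89 binds.
At p = 89: qd = 169, qs = 387.75.
Surplus = 387.75 − 169 = 218.75.

Surplus = 218.75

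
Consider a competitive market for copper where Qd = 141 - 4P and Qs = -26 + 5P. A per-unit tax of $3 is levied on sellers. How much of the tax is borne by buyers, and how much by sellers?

Pre-tax equilibrium: P* = 167/9, Q* = 601/9.
Tax on sellers shifts supply to Qs = -26 + 5(P − 3) = -41 + 5P.
141 - 4P = -41 + 5P gives buyer price Pb = 182/9; sellers receive Ps = 182/9 − 3 = 155/9.
New quantity: Q = 141 − 4(182/9) = 541/9.
Buyer burden = 182/9 − 167/9 = 5/3; seller burden = 167/9 − 155/9 = 4/3.

Buyers bear 5/3, sellers bear 4/3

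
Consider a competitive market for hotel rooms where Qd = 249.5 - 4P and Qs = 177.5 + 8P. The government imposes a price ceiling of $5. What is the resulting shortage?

Shortage = 12

Equilibrium price would be P* = 6, so the ceiling at 5 binds.
At P = 5: Qd = 249.5 − 4(5) = 229.5, Qs = 177.5 + 8(5) = 217.5.
Shortage = 229.5 − 217.5 = 12.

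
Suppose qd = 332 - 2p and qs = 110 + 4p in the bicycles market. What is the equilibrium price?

p* = 37

Set qd = qs: 332 - 2p = 110 + 4p.
222 = 6p, so p* = 37.
q* = 332 − 2(37) = 258.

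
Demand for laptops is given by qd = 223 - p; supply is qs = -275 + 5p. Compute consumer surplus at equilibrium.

Consumer surplus = 9800

Equilibrium: 223 - p = -275 + 5p gives p* = 83, q* = 140.
Demand choke price (qd = 0): p = 223.
CS = ½(223 − 83)(140) = 9800.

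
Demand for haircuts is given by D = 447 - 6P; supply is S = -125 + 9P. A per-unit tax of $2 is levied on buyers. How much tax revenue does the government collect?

Pre-tax equilibrium: P* = 572/15, Q* = 218.2.
Tax on buyers shifts demand to D = 447 − 6(P + 2) = 435 - 6P.
435 - 6P = -125 + 9P gives seller price Ps = 112/3; buyers pay Pb = 112/3 + 2 = 118/3.
New quantity: Q = 447 − 6(118/3) = 211.
Revenue = 2 × 211 = 422.

Tax revenue = 422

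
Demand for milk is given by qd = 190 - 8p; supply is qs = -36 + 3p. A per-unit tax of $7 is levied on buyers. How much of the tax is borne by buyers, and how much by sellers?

Buyers bear 21/11, sellers bear 56/11

Pre-tax equilibrium: p* = 226/11, q* = 282/11.
Tax on buyers shifts demand to qd = 190 − 8(p + 7) = 134 - 8p.
134 - 8p = -36 + 3p gives seller price ps = 170/11; buyers pay pb = 170/11 + 7 = 247/11.
New quantity: q = 190 − 8(247/11) = 114/11.
Buyer burden = 247/11 − 226/11 = 21/11; seller burden = 226/11 − 170/11 = 56/11.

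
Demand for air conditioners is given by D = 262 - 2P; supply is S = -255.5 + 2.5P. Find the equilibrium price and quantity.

P* = 115, Q* = 32

Set D = S: 262 - 2P = -255.5 + 2.5P.
517.5 = 4.5P, so P* = 115.
Q* = 262 − 2(115) = 32.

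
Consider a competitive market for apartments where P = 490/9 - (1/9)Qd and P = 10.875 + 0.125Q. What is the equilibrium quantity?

Q* = 3137/17

Set the two price expressions equal: 490/9 - (1/9)Q = 10.875 + 0.125Q.
3137/72 = (17/72)Q, so Q* = 3137/17.
P* = 490/9 − (1/9)(3137/17) = 577/17.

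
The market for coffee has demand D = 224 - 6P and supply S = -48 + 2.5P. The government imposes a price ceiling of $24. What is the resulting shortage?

Equilibrium price would be P* = 32, so the ceiling at 24 binds.
At P = 24: D = 224 − 6(24) = 80, S = -48 + 2.5(24) = 12.
Shortage = 80 − 12 = 68.

Shortage = 68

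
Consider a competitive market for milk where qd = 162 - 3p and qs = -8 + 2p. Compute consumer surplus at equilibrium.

Equilibrium: 162 - 3p = -8 + 2p gives p* = 34, q* = 60.
Demand choke price (qd = 0): p = 54.
CS = ½(54 − 34)(60) = 600.

Consumer surplus = 600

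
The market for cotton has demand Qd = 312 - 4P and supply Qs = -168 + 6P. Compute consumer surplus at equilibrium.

Equilibrium: 312 - 4P = -168 + 6P gives P* = 48, Q* = 120.
Demand choke price (Qd = 0): P = 78.
CS = ½(78 − 48)(120) = 1800.

Consumer surplus = 1800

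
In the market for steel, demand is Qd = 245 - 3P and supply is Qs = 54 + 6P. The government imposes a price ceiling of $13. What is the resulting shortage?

Shortage = 74

Equilibrium price would be P* = 191/9, so the ceiling at 13 binds.
At P = 13: Qd = 245 − 3(13) = 206, Qs = 54 + 6(13) = 132.
Shortage = 206 − 132 = 74.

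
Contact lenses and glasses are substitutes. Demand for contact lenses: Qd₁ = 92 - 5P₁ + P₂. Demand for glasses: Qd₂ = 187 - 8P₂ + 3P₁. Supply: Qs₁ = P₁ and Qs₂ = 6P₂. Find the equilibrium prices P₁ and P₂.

Market 1: 92 - 5P₁ + P₂ = P₁ → 6P₁ - P₂ = 92.
Market 2: 14P₂ - 3P₁ = 187.
Eliminating P₂: 14×(1) + 1×(2) gives 81P₁ = 1475, so P₁ = 1475/81.
Back-substitute into (2): P₂ = (187 + 3×1475/81) / 14 = 466/27.

P₁ = 1475/81, P₂ = 466/27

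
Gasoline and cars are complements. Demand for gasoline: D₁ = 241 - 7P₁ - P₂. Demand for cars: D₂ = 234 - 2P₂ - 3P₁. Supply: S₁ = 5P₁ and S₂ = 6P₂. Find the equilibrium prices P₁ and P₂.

P₁ = 1694/93, P₂ = 695/31

Market 1: 241 - 7P₁ - P₂ = 5P₁ → 12P₁ + P₂ = 241.
Market 2: 8P₂ + 3P₁ = 234.
Eliminating P₂: 8×(1) − 1×(2) gives 93P₁ = 1694, so P₁ = 1694/93.
Back-substitute into (2): P₂ = (234 − 3×1694/93) / 8 = 695/31.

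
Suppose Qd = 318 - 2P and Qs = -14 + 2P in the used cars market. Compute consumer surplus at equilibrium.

Consumer surplus = 5776

Equilibrium: 318 - 2P = -14 + 2P gives P* = 83, Q* = 152.
Demand choke price (Qd = 0): P = 159.
CS = ½(159 − 83)(152) = 5776.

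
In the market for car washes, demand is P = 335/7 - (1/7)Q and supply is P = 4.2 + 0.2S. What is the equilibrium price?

Set the two price expressions equal: 335/7 - (1/7)Q = 4.2 + 0.2Q.
1528/35 = (12/35)Q, so Q* = 382/3.
P* = 335/7 − (1/7)(382/3) = 89/3.

P* = 89/3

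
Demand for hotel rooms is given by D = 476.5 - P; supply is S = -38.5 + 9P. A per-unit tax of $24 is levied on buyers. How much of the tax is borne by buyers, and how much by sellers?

Buyers bear $21.6, sellers bear $2.4

Pre-tax equilibrium: P* = 51.5, Q* = 425.
Tax on buyers shifts demand to D = 476.5 − 1(P + 24) = 452.5 - P.
452.5 - P = -38.5 + 9P gives seller price Ps = 49.1; buyers pay Pb = 49.1 + 24 = 73.1.
New quantity: Q = 476.5 − 1(73.1) = 403.4.
Buyer burden = 73.1 − 51.5 = 21.6; seller burden = 51.5 − 49.1 = 2.4.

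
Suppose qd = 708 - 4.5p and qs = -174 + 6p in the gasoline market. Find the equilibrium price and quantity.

Set qd = qs: 708 - 4.5p = -174 + 6p.
882 = 10.5p, so p* = 84.
q* = 708 − 4.5(84) = 330.

p* = 84, q* = 330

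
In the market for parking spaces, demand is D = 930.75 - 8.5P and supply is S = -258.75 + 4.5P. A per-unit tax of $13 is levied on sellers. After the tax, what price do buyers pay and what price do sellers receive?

Buyers pay $96, sellers receive $83

Pre-tax equilibrium: P* = 91.5, Q* = 153.
Tax on sellers shifts supply to S = -258.75 + 4.5(P − 13) = -317.25 + 4.5P.
930.75 - 8.5P = -317.25 + 4.5P gives buyer price Pb = 96; sellers receive Ps = 96 − 13 = 83.
New quantity: Q = 930.75 − 8.5(96) = 114.75.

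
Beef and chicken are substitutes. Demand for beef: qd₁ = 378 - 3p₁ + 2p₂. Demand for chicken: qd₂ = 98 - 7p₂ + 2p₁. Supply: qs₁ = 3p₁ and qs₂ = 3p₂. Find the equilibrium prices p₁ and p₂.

p₁ = 71, p₂ = 24

Market 1: 378 - 3p₁ + 2p₂ = 3p₁ → 6p₁ - 2p₂ = 378.
Market 2: 10p₂ - 2p₁ = 98.
Eliminating p₂: 10×(1) + 2×(2) gives 56p₁ = 3976, so p₁ = 71.
Back-substitute into (2): p₂ = (98 + 2×71) / 10 = 24.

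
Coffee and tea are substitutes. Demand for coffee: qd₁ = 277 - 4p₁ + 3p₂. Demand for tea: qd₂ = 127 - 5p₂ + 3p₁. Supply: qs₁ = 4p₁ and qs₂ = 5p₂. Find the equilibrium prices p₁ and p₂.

p₁ = 3151/71, p₂ = 1847/71

Market 1: 277 - 4p₁ + 3p₂ = 4p₁ → 8p₁ - 3p₂ = 277.
Market 2: 10p₂ - 3p₁ = 127.
Eliminating p₂: 10×(1) + 3×(2) gives 71p₁ = 3151, so p₁ = 3151/71.
Back-substitute into (2): p₂ = (127 + 3×3151/71) / 10 = 1847/71.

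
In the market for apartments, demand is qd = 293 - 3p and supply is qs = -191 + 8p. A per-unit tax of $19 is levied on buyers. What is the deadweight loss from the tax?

Deadweight loss = 4332/11

Pre-tax equilibrium: p* = 44, q* = 161.
Tax on buyers shifts demand to qd = 293 − 3(p + 19) = 236 - 3p.
236 - 3p = -191 + 8p gives seller price ps = 427/11; buyers pay pb = 427/11 + 19 = 636/11.
New quantity: q = 293 − 3(636/11) = 1315/11.
DWL = ½ × 19 × (161 − 1315/11) = 4332/11.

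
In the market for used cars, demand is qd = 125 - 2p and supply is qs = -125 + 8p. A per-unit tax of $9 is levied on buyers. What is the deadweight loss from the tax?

Pre-tax equilibrium: p* = 25, q* = 75.
Tax on buyers shifts demand to qd = 125 − 2(p + 9) = 107 - 2p.
107 - 2p = -125 + 8p gives seller price ps = 23.2; buyers pay pb = 23.2 + 9 = 32.2.
New quantity: q = 125 − 2(32.2) = 60.6.
DWL = ½ × 9 × (75 − 60.6) = 64.8.

Deadweight loss = 64.8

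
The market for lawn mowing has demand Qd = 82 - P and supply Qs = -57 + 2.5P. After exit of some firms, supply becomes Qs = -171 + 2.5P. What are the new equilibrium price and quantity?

Original equilibrium: P* = 278/7, Q* = 296/7.
New equilibrium: 82 - P = -171 + 2.5P, so 253 = 3.5P and P' = 506/7; Q' = 82 − 1(506/7) = 68/7.

P' = 506/7, Q' = 68/7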